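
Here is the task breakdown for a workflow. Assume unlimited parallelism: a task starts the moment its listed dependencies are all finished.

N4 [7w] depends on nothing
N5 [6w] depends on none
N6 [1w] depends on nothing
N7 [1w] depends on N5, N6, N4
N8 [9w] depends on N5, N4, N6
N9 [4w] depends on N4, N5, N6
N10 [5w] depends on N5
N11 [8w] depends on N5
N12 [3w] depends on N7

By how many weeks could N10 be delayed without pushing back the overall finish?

5

The longest chain is N4→N8 = 7+9 = 16; overall finish 16 weeks.
The longest chain containing N10 totals 11 weeks.
Slack of N10 = 11 − 6 = 5 weeks.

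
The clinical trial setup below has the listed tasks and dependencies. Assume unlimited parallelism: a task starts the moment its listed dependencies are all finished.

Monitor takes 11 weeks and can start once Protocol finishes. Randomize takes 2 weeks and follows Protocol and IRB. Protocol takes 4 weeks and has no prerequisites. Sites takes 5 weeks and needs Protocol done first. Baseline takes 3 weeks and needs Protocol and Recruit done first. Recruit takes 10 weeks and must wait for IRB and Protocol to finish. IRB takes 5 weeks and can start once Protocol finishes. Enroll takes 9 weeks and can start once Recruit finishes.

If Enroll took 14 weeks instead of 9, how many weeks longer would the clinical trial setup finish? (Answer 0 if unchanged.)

Actual critical path: Protocol→IRB→Recruit→Enroll = 4+5+10+9 = 28 ⇒ 28 weeks.
Enroll lies on that path, so at 14 weeks the path becomes 33 weeks.
The critical path is still Protocol→IRB→Recruit→Enroll; finish is now 33 weeks.
Change in finish: 33 − 28 = +5 weeks.

5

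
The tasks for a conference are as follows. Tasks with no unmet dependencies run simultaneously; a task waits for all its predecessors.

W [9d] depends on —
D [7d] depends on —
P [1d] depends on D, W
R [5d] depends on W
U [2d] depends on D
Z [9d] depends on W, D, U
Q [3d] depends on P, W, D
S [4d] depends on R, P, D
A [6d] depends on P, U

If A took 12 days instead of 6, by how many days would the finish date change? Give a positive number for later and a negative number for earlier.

4

Actual critical path: W→R→S = 9+5+4 = 18 ⇒ 18 days.
A has 2 days of float (longest path through it is 16).
Now W→P→A = 9+1+12 = 22 is longest, so the finish becomes 22 days.
Change in finish: 22 − 18 = +4 days.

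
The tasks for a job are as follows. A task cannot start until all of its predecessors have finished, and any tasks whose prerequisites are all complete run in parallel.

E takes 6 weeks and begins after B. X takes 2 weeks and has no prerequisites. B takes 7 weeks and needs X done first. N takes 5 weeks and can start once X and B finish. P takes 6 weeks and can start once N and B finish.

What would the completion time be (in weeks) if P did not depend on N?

With the dependency in place, X→B→N→P = 2+7+5+6 = 20 sets the finish at 20 weeks.
Without N→P, P's earliest start moves from 14 to 9.
New critical path: X→B→E = 2+7+6 = 15 ⇒ 15 weeks.

15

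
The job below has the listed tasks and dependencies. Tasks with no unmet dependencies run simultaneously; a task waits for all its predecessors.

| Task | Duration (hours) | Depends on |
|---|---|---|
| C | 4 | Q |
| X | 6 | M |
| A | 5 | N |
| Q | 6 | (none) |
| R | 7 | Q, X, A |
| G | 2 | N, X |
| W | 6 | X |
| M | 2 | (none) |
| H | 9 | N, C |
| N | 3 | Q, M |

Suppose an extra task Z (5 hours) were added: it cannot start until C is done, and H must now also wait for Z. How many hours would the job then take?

Originally the job takes 21 hours.
With Z inserted, H now waits for max(N, C, Z).
New critical path: Q→C→Z→H = 6+4+5+9 = 24 ⇒ 24 hours.

24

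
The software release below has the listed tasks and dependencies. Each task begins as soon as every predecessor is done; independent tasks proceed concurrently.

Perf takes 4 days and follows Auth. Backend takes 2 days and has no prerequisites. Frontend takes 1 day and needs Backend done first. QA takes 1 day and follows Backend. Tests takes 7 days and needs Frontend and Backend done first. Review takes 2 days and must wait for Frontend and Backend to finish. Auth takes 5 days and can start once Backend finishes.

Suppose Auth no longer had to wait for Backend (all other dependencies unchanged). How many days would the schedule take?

Before: longest chain Backend→Auth→Perf = 2+5+4 = 11, finish 11.
Without Backend→Auth, Auth's earliest start moves from 2 to 0.
New critical path: Backend→Frontend→Tests = 2+1+7 = 10 ⇒ 10 days.

10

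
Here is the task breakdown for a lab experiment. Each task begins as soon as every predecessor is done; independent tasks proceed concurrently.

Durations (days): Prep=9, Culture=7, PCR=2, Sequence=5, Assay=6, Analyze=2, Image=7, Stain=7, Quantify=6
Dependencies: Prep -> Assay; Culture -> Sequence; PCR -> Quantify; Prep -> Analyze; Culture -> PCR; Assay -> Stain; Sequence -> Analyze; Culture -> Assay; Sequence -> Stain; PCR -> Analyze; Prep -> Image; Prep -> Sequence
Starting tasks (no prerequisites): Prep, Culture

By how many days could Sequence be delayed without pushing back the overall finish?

1

Critical path: Prep→Assay→Stain = 9+6+7 = 22, so the finish is 22 days.
Longest path through Sequence: 21 days (earliest finish 14, latest finish 15).
So Sequence can slip 15 − 14 = 1 day.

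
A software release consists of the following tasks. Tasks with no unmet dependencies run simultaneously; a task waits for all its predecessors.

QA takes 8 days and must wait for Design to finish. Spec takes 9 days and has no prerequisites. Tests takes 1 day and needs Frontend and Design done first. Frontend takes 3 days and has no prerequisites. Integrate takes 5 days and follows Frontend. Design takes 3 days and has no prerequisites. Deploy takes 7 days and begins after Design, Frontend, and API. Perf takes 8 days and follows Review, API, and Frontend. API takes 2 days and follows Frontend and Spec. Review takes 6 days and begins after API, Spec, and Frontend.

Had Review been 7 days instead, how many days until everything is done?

26

Baseline: Spec→API→Review→Perf = 9+2+6+8 = 25 → 25 days.
Review lies on that path, so at 7 days the path becomes 26 days.
No other chain overtakes it, so the finish is 26 days.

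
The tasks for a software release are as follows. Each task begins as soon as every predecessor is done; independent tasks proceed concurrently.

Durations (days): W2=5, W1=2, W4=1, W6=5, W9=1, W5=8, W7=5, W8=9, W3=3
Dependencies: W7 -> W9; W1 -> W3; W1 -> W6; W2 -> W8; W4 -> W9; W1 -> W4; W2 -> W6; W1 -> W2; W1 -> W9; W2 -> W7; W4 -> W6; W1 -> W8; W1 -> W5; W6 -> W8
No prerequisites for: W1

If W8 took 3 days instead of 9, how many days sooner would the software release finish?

6

As given, the longest chain is W1→W2→W6→W8 = 2+5+5+9 = 21, so the finish is 21 days.
W8 is on the critical path; changing it to 3 makes that path 15 days.
The critical path is still W1→W2→W6→W8; finish is now 15 days.
Change in finish: 15 − 21 = -6 days.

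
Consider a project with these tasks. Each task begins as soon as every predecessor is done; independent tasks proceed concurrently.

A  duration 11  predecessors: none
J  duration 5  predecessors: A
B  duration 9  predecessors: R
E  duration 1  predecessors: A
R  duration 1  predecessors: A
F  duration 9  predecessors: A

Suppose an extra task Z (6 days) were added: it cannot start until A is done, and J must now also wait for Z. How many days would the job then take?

22

Originally the job takes 21 days.
With Z inserted, J now waits for max(A, Z).
New critical path: A→Z→J = 11+6+5 = 22 ⇒ 22 days.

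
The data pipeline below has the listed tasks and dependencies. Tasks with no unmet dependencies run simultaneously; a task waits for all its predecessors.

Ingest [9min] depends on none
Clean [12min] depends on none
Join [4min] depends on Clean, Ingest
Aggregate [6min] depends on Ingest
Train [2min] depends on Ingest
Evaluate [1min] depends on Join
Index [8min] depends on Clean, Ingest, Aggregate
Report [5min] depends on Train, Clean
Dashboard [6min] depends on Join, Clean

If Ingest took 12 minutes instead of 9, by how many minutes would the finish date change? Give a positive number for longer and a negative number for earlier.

3

Baseline: Ingest→Aggregate→Index = 9+6+8 = 23 → 23 minutes.
Since Ingest is critical, the +3 change carries straight to that chain (now 26 minutes).
That remains the longest chain; total 26 minutes.
Change in finish: 26 − 23 = +3 minutes.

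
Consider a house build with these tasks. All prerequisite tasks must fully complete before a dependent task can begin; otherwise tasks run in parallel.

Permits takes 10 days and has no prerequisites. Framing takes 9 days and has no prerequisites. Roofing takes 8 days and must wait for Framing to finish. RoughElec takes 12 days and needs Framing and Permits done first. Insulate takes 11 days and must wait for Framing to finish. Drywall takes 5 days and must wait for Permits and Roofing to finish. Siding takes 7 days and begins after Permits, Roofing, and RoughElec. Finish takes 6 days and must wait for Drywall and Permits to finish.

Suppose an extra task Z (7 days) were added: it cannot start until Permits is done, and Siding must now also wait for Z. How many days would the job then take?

Originally the job takes 29 days.
With Z inserted, Siding now waits for max(Permits, Roofing, RoughElec, Z).
New critical path: Permits→RoughElec→Siding = 10+12+7 = 29 ⇒ 29 days.

29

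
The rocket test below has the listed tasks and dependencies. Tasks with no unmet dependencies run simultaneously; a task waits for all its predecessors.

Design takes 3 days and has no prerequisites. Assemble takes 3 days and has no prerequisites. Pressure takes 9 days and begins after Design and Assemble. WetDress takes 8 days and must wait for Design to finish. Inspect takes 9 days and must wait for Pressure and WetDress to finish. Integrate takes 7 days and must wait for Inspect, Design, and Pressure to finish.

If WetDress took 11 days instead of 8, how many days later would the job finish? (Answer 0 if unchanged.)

The binding path is Design→Pressure→Inspect→Integrate = 3+9+9+7 = 28; finish at 28 days.
WetDress is off the critical path — its longest chain is 27 days, giving 1 of slack.
New critical path: Design→WetDress→Inspect→Integrate = 3+11+9+7 = 30 ⇒ 30 days.
Change in finish: 30 − 28 = +2 days.

2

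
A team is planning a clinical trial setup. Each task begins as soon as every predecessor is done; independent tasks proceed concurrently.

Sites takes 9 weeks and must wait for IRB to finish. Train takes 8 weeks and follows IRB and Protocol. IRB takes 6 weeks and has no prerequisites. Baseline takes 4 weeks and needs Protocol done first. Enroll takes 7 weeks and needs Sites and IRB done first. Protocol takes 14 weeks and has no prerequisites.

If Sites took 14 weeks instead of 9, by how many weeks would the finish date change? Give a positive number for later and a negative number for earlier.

5

Baseline: IRB→Sites→Enroll = 6+9+7 = 22 → 22 weeks.
Sites is on the critical path; changing it to 14 makes that path 27 weeks.
No other chain overtakes it, so the finish is 27 weeks.
Change in finish: 27 − 22 = +5 weeks.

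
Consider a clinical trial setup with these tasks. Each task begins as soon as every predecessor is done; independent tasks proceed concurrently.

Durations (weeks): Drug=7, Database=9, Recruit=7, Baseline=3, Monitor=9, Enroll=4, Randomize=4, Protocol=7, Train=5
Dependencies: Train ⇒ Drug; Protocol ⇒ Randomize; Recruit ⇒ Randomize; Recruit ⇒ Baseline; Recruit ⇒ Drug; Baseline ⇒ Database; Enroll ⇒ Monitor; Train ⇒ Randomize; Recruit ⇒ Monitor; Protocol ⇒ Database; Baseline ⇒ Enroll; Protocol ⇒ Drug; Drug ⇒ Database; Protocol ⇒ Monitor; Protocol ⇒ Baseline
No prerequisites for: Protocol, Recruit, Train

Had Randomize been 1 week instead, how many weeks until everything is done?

Baseline: Protocol→Drug→Database = 7+7+9 = 23 → 23 weeks.
Randomize is off the critical path — its longest chain is 11 weeks, giving 12 of slack.
No other chain overtakes it, so the finish is 23 weeks.

23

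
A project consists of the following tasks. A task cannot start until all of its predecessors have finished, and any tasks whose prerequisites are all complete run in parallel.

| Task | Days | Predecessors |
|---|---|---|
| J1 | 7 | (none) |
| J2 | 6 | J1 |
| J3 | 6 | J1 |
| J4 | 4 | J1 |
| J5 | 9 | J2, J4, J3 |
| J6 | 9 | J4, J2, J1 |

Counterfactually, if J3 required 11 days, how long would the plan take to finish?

27

The binding path is J1→J3→J5 = 7+6+9 = 22; finish at 22 days.
J3 lies on that path, so at 11 days the path becomes 27 days.
The critical path is still J1→J3→J5; finish is now 27 days.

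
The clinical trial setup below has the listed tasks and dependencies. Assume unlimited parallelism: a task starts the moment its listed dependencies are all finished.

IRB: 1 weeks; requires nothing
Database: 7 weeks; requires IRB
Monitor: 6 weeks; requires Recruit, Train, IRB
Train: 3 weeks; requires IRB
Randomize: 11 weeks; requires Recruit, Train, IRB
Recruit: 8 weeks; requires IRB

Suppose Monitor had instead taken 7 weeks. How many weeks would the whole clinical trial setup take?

As given, the longest chain is IRB→Recruit→Randomize = 1+8+11 = 20, so the finish is 20 weeks.
The longest path through Monitor is only 15 weeks, so Monitor has float 5.
No other chain overtakes it, so the finish is 20 weeks.

20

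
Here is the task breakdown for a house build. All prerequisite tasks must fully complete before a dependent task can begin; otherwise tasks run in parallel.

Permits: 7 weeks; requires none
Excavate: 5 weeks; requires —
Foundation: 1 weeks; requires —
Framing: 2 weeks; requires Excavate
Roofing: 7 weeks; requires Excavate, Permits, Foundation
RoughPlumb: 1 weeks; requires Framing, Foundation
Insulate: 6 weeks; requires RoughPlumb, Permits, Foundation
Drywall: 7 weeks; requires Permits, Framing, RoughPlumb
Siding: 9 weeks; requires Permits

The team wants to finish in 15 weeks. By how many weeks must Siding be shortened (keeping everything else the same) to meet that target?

1

Current finish: 16 weeks; target: 15.
Siding is on every critical path, so each week cut from Siding cuts the finish by one (this holds down to a finish of 15).
Need 16 − 15 = 1 week off Siding → Siding becomes 8 weeks, finish becomes 15.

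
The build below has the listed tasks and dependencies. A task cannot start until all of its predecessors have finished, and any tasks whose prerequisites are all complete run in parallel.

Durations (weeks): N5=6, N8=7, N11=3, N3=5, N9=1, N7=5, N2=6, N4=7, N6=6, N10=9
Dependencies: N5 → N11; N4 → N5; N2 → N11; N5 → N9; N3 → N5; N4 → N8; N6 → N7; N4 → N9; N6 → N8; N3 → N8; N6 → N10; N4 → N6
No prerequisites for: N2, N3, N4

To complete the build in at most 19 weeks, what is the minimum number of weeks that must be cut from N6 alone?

3

Current finish: 22 weeks; target: 19.
N6 is on every critical path, so each week cut from N6 cuts the finish by one (this holds down to a finish of 17).
Need 22 − 19 = 3 weeks off N6 → N6 becomes 3 weeks, finish becomes 19.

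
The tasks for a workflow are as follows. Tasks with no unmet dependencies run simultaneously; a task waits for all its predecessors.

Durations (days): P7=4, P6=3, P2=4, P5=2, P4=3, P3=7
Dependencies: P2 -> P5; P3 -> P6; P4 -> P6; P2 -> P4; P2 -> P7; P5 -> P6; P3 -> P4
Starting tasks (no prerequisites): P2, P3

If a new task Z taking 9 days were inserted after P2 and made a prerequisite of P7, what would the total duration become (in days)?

Originally the project takes 13 days.
With Z inserted, P7 now waits for max(P2, Z).
New critical path: P2→Z→P7 = 4+9+4 = 17 ⇒ 17 days.

17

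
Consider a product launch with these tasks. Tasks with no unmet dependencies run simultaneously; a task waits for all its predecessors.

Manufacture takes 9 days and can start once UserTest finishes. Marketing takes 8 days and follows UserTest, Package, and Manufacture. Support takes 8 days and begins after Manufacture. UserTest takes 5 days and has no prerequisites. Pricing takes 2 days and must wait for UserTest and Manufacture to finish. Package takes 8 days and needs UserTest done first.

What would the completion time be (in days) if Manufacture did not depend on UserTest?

Before: longest chain UserTest→Manufacture→Marketing = 5+9+8 = 22, finish 22.
Without UserTest→Manufacture, Manufacture's earliest start moves from 5 to 0.
New critical path: UserTest→Package→Marketing = 5+8+8 = 21 ⇒ 21 days.

21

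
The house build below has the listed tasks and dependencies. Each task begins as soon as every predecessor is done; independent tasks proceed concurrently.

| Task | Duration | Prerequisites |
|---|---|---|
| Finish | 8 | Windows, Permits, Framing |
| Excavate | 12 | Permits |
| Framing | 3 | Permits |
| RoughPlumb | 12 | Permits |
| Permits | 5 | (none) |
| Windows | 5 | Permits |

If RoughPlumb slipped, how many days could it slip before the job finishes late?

1

The longest chain is Permits→Windows→Finish = 5+5+8 = 18; overall finish 18 days.
Longest path through RoughPlumb: 17 days (earliest finish 17, latest finish 18).
Float = 18 − 17 = 1.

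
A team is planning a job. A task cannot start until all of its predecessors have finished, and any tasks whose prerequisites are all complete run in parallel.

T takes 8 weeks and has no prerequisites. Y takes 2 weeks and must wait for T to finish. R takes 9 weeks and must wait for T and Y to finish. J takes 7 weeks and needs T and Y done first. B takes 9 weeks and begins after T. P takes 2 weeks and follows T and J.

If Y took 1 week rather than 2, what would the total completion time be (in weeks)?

Baseline: T→Y→R = 8+2+9 = 19 → 19 weeks.
Y lies on that path, so at 1 week the path becomes 18 weeks.
No other chain overtakes it, so the finish is 18 weeks.

18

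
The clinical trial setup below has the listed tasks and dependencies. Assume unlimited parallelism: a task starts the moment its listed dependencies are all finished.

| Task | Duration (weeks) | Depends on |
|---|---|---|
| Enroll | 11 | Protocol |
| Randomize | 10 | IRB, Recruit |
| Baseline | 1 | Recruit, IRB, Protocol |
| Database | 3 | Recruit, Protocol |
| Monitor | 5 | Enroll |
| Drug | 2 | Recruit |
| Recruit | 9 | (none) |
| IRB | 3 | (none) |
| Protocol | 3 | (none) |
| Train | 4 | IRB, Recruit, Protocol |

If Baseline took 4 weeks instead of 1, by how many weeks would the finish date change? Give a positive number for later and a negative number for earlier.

Actual critical path: Protocol→Enroll→Monitor = 3+11+5 = 19 ⇒ 19 weeks.
Baseline has 9 weeks of float (longest path through it is 10).
No other chain overtakes it, so the finish is 19 weeks.
Change in finish: 19 − 19 = +0 weeks.

0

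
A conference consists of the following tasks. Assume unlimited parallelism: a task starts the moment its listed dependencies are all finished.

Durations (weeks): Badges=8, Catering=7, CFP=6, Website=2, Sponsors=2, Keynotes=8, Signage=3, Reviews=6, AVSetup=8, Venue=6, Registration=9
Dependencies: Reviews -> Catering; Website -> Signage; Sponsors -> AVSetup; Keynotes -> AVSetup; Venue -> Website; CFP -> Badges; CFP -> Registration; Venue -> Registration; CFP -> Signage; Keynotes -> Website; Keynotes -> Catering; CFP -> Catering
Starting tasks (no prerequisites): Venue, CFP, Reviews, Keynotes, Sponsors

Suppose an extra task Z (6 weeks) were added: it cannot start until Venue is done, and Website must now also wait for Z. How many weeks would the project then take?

17

Originally the project takes 16 weeks.
With Z inserted, Website now waits for max(Venue, Keynotes, Z).
New critical path: Venue→Z→Website→Signage = 6+6+2+3 = 17 ⇒ 17 weeks.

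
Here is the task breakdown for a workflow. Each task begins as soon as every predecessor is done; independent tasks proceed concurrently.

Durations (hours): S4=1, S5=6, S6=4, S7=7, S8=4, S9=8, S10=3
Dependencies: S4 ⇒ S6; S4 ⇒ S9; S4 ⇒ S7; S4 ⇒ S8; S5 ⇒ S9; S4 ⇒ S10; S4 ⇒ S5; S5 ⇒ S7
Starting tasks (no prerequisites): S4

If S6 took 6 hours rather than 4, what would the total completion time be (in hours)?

15

Baseline: S4→S5→S9 = 1+6+8 = 15 → 15 hours.
The longest path through S6 is only 5 hours, so S6 has float 10.
That remains the longest chain; total 15 hours.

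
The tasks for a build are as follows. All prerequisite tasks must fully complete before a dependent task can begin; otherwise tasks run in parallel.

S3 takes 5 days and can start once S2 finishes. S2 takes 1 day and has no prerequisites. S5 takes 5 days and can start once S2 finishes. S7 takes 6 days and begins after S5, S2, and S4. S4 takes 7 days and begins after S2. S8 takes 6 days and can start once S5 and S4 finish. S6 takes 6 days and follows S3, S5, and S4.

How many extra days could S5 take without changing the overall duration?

2

Critical path: S2→S4→S6 = 1+7+6 = 14, so the finish is 14 days.
Longest path through S5: 12 days (earliest finish 6, latest finish 8).
So S5 can slip 8 − 6 = 2 days.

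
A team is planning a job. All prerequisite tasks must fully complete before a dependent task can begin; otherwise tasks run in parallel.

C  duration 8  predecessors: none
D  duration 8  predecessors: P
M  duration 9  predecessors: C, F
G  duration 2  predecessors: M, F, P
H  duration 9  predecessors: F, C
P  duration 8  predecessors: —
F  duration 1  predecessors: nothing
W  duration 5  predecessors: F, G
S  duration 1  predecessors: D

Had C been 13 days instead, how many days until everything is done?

29

The binding path is C→M→G→W = 8+9+2+5 = 24; finish at 24 days.
Since C is critical, the +5 change carries straight to that chain (now 29 days).
The critical path is still C→M→G→W; finish is now 29 days.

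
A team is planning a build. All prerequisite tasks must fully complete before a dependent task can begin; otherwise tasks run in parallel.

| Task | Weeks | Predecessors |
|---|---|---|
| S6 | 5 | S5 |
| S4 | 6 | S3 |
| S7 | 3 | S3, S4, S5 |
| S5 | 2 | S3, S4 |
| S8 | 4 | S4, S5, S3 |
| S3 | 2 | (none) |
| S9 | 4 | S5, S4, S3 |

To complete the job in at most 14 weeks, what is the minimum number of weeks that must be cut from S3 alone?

Current finish: 15 weeks; target: 14.
S3 is on every critical path, so each week cut from S3 cuts the finish by one (this holds down to a finish of 14).
Need 15 − 14 = 1 week off S3 → S3 becomes 1 week, finish becomes 14.

1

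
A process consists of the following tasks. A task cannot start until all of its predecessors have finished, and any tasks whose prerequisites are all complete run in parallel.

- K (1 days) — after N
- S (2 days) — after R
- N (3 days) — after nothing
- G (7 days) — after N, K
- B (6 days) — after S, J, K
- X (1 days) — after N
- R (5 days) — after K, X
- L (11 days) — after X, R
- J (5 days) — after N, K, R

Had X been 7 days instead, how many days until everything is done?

As given, the longest chain is N→X→R→L = 3+1+5+11 = 20, so the finish is 20 days.
Since X is critical, the +6 change carries straight to that chain (now 26 days).
No other chain overtakes it, so the finish is 26 days.

26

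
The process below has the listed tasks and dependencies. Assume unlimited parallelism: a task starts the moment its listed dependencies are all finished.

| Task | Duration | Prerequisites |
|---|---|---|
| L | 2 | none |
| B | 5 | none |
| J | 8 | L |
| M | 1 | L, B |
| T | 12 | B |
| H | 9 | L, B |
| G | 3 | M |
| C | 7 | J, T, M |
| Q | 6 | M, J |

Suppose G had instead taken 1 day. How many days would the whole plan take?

24

The binding path is B→T→C = 5+12+7 = 24; finish at 24 days.
G is off the critical path — its longest chain is 9 days, giving 15 of slack.
That remains the longest chain; total 24 days.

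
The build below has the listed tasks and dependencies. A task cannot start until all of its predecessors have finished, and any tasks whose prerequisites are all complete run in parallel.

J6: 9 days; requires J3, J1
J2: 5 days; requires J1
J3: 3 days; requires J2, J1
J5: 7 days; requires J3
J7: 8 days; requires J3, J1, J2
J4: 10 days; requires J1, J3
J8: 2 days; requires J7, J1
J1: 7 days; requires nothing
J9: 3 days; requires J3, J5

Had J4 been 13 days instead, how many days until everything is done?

Critical path before the change: J1→J2→J3→J4 = 7+5+3+10 = 25 giving 25 days.
J4 lies on that path, so at 13 days the path becomes 28 days.
No other chain overtakes it, so the finish is 28 days.

28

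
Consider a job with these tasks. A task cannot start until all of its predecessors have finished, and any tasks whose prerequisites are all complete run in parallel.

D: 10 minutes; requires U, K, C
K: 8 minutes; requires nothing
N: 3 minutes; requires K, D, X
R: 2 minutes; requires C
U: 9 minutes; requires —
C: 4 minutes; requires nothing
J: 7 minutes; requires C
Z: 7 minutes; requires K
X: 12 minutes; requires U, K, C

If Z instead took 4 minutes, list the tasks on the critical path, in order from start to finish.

The binding path is U→X→N = 9+12+3 = 24; finish at 24 minutes.
The longest path through Z is only 15 minutes, so Z has float 9.
No other chain overtakes it, so the finish is 24 minutes.

U, X, N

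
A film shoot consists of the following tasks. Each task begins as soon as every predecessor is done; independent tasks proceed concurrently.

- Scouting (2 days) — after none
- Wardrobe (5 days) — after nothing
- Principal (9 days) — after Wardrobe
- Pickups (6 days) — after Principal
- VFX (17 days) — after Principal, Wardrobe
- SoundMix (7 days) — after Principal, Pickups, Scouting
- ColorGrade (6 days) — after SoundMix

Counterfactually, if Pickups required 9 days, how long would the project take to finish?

36

Critical path before the change: Wardrobe→Principal→Pickups→SoundMix→ColorGrade = 5+9+6+7+6 = 33 giving 33 days.
Pickups lies on that path, so at 9 days the path becomes 36 days.
No other chain overtakes it, so the finish is 36 days.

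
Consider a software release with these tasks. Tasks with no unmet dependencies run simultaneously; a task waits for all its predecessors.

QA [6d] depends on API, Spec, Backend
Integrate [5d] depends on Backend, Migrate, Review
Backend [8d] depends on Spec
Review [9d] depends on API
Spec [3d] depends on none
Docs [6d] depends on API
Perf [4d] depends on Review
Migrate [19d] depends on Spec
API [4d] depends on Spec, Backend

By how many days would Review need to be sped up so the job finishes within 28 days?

Current finish: 29 days; target: 28.
Review is on every critical path, so each day cut from Review cuts the finish by one (this holds down to a finish of 27).
Need 29 − 28 = 1 day off Review → Review becomes 8 days, finish becomes 28.

1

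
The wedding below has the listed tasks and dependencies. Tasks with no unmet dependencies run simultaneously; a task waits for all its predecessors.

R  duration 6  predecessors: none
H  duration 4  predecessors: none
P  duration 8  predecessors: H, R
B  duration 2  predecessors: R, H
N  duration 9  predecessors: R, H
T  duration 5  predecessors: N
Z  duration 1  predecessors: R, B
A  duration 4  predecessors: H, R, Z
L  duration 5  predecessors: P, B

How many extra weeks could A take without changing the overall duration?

7

The longest chain is R→N→T = 6+9+5 = 20; overall finish 20 weeks.
The longest chain containing A totals 13 weeks.
Slack of A = 16 − 9 = 7 weeks.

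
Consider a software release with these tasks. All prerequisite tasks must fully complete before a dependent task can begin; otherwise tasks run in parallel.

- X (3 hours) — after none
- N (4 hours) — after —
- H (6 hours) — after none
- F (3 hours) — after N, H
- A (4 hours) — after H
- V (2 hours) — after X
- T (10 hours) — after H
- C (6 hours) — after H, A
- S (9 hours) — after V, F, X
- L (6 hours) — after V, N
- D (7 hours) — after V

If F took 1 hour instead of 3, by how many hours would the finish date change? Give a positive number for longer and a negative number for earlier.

The binding path is H→F→S = 6+3+9 = 18; finish at 18 hours.
F lies on that path, so at 1 hour the path becomes 16 hours.
That remains the longest chain; total 16 hours.
Change in finish: 16 − 18 = -2 hours.

-2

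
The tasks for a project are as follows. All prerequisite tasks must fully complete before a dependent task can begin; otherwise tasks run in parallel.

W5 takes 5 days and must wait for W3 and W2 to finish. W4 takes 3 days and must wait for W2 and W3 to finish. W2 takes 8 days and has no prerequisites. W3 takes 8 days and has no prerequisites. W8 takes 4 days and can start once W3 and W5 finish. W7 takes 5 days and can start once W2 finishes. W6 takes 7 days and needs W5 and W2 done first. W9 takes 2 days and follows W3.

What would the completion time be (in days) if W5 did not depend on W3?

With the dependency in place, W2→W5→W6 = 8+5+7 = 20 sets the finish at 20 days.
Dropping W3→W5 doesn't change W5's earliest start (8); another predecessor still binds.
The longest chain is now W2→W5→W6 = 8+5+7 = 20, so the project takes 20 days.

20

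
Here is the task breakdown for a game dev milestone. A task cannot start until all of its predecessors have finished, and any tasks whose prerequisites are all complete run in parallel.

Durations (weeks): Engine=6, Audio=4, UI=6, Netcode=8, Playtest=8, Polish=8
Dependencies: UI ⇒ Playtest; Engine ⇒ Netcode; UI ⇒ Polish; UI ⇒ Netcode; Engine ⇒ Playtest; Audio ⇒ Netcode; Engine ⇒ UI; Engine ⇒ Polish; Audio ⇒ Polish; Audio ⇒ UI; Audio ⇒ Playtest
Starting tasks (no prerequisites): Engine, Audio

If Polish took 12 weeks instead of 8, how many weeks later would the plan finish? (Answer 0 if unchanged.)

As given, the longest chain is Engine→UI→Polish = 6+6+8 = 20, so the finish is 20 weeks.
Polish is on the critical path; changing it to 12 makes that path 24 weeks.
The critical path is still Engine→UI→Polish; finish is now 24 weeks.
Change in finish: 24 − 20 = +4 weeks.

4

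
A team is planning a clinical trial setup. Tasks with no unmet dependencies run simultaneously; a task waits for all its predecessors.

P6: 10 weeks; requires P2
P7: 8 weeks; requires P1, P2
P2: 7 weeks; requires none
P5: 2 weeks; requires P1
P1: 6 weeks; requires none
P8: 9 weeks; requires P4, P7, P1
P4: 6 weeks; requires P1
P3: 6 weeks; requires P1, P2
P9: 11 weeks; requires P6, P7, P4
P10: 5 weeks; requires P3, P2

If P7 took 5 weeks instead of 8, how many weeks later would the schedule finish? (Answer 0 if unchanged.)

The binding path is P2→P6→P9 = 7+10+11 = 28; finish at 28 weeks.
P7 is off the critical path — its longest chain is 26 weeks, giving 2 of slack.
The critical path is still P2→P6→P9; finish is now 28 weeks.
Change in finish: 28 − 28 = +0 weeks.

0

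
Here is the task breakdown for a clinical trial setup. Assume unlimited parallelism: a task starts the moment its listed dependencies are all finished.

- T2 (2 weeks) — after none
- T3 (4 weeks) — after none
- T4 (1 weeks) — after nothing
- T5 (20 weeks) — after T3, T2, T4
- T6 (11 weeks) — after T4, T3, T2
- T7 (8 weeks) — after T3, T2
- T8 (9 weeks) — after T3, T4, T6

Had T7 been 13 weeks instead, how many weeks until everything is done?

24

Critical path before the change: T3→T5 = 4+20 = 24 giving 24 weeks.
T7 is off the critical path — its longest chain is 12 weeks, giving 12 of slack.
The critical path is still T3→T5; finish is now 24 weeks.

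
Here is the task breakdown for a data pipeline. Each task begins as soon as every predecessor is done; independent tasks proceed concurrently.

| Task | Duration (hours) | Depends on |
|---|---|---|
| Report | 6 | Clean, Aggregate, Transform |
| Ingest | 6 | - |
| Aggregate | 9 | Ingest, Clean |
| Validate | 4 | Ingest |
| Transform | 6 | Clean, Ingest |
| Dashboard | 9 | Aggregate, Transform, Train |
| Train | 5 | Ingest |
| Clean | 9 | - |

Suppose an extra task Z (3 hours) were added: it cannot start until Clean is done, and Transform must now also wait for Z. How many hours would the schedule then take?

27

Originally the schedule takes 27 hours.
With Z inserted, Transform now waits for max(Clean, Ingest, Z).
New critical path: Clean→Z→Transform→Dashboard = 9+3+6+9 = 27 ⇒ 27 hours.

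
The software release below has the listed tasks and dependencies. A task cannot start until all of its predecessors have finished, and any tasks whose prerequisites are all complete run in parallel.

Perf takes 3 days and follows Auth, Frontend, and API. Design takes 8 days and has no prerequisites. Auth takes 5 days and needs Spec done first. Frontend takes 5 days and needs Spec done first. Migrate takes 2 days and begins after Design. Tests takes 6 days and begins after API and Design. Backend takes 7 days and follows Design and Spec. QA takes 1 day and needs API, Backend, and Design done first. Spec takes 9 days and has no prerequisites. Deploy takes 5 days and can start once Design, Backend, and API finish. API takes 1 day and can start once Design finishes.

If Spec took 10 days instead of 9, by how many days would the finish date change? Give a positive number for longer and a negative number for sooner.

Baseline: Spec→Backend→Deploy = 9+7+5 = 21 → 21 days.
Spec lies on that path, so at 10 days the path becomes 22 days.
The critical path is still Spec→Backend→Deploy; finish is now 22 days.
Change in finish: 22 − 21 = +1 days.

1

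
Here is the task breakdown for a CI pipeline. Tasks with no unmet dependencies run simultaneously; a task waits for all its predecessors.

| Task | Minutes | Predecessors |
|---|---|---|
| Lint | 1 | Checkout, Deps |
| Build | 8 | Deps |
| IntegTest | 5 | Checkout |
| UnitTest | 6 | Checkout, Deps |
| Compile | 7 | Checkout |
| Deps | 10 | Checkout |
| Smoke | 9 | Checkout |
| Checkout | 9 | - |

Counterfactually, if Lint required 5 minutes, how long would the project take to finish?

The binding path is Checkout→Deps→Build = 9+10+8 = 27; finish at 27 minutes.
Lint is off the critical path — its longest chain is 20 minutes, giving 7 of slack.
That remains the longest chain; total 27 minutes.

27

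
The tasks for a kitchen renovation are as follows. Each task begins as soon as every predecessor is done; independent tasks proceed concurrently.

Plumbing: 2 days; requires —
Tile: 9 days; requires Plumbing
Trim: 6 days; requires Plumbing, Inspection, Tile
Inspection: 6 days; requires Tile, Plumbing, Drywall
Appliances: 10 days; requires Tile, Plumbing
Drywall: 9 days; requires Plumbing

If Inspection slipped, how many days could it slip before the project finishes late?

Plumbing→Drywall→Inspection→Trim = 2+9+6+6 = 23 sets the makespan at 23 days.
The longest chain containing Inspection totals 23 days.
Float = 23 − 23 = 0.

0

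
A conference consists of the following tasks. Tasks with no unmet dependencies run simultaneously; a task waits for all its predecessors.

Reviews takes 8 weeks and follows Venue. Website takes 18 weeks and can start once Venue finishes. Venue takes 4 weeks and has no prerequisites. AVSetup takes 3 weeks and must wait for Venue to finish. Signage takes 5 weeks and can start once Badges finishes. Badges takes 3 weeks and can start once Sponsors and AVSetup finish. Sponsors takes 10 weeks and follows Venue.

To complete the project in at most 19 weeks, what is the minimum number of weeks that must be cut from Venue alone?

Current finish: 22 weeks; target: 19.
Venue is on every critical path, so each week cut from Venue cuts the finish by one (this holds down to a finish of 19).
Need 22 − 19 = 3 weeks off Venue → Venue becomes 1 week, finish becomes 19.

3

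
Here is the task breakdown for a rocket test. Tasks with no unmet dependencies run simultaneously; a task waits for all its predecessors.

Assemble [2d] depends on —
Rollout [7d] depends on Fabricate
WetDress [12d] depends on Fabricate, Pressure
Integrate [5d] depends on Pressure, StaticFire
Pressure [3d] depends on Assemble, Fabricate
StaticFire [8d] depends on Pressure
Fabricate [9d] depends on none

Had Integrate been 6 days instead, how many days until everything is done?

26

Actual critical path: Fabricate→Pressure→StaticFire→Integrate = 9+3+8+5 = 25 ⇒ 25 days.
Integrate is on the critical path; changing it to 6 makes that path 26 days.
That remains the longest chain; total 26 days.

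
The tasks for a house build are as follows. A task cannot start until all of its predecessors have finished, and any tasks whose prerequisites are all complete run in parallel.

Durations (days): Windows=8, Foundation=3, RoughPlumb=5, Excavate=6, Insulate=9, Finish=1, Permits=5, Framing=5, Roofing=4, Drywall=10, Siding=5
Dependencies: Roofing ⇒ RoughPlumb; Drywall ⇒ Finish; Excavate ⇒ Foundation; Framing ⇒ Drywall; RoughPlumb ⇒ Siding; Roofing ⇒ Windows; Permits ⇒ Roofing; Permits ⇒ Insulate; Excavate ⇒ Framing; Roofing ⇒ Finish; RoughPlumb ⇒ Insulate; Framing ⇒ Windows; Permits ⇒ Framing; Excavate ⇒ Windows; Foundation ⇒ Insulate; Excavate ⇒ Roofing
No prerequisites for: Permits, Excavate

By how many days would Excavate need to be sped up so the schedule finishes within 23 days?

Current finish: 24 days; target: 23.
Excavate is on every critical path, so each day cut from Excavate cuts the finish by one (this holds down to a finish of 23).
Need 24 − 23 = 1 day off Excavate → Excavate becomes 5 days, finish becomes 23.

1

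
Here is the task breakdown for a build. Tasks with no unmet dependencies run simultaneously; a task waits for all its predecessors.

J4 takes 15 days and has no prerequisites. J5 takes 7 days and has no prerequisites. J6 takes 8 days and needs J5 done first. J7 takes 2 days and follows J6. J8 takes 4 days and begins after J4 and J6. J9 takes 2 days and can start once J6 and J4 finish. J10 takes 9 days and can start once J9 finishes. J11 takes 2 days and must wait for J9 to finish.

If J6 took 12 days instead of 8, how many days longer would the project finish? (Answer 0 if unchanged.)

4

Critical path before the change: J5→J6→J9→J10 = 7+8+2+9 = 26 giving 26 days.
J6 lies on that path, so at 12 days the path becomes 30 days.
The critical path is still J5→J6→J9→J10; finish is now 30 days.
Change in finish: 30 − 26 = +4 days.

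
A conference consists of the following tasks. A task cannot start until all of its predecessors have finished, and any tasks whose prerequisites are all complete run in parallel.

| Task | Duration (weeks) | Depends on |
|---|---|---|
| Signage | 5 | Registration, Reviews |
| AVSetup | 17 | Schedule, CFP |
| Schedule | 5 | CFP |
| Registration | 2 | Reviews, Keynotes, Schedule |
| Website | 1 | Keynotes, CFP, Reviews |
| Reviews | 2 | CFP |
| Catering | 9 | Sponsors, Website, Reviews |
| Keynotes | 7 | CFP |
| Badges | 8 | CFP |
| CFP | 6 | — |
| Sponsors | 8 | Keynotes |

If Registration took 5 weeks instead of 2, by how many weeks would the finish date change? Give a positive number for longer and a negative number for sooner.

0

Actual critical path: CFP→Keynotes→Sponsors→Catering = 6+7+8+9 = 30 ⇒ 30 weeks.
The longest path through Registration is only 20 weeks, so Registration has float 10.
The critical path is still CFP→Keynotes→Sponsors→Catering; finish is now 30 weeks.
Change in finish: 30 − 30 = +0 weeks.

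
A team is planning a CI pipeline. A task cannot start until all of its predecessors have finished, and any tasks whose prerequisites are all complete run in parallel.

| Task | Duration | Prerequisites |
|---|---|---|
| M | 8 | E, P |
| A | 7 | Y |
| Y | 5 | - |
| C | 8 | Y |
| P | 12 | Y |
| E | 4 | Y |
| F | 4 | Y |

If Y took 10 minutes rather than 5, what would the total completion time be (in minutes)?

Actual critical path: Y→P→M = 5+12+8 = 25 ⇒ 25 minutes.
Y lies on that path, so at 10 minutes the path becomes 30 minutes.
No other chain overtakes it, so the finish is 30 minutes.

30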